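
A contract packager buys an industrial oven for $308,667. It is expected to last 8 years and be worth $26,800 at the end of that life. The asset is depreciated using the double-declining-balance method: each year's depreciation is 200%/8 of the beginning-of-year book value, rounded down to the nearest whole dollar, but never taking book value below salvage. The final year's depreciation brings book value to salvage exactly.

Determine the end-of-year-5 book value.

Depreciable base = $308,667 − $26,800 = $281,867.
Year 1: ⌊$308,667 × 200%/8⌋ = $77,166. Book value $231,501.
Year 2: ⌊$231,501 × 200%/8⌋ = $57,875. Book value $173,626.
Year 3: ⌊$173,626 × 200%/8⌋ = $43,406. Book value $130,220.
Year 4: ⌊$130,220 × 200%/8⌋ = $32,555. Book value $97,665.
Year 5: ⌊$97,665 × 200%/8⌋ = $24,416. Book value $73,249.

$73,249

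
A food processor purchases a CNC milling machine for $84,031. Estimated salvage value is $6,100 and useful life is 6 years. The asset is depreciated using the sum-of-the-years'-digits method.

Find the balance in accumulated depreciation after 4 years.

Depreciable base = $84,031 − $6,100 = $77,931.
Sum of the years' digits = 6+5+4+3+2+1 = 21.
Year 1: $77,931 × 6/21 = $22,266. Book value $61,765.
Year 2: $77,931 × 5/21 = $18,555. Book value $43,210.
Year 3: $77,931 × 4/21 = $14,844. Book value $28,366.
Year 4: $77,931 × 3/21 = $11,133. Book value $17,233.
Accumulated through year 4 = $84,031 − $17,233 = $66,798.

$66,798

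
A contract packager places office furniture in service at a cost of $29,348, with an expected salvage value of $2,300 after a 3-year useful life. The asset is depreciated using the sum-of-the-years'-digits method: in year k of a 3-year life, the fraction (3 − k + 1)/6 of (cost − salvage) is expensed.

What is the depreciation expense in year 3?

Depreciable base = $29,348 − $2,300 = $27,048.
Sum of the years' digits = 3+2+1 = 6.
Year 1: $27,048 × 3/6 = $13,524. Book value $15,824.
Year 2: $27,048 × 2/6 = $9,016. Book value $6,808.
Year 3: $27,048 × 1/6 = $4,508. Book value $2,300.

$4,508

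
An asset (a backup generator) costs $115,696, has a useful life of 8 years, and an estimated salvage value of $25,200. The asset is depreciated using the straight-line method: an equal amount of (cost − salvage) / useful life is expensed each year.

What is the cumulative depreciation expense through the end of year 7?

Depreciable base = $115,696 − $25,200 = $90,496.
Annual expense = $90,496 / 8 = $11,312.
End of year 1: book value $104,384.
End of year 2: book value $93,072.
End of year 3: book value $81,760.
End of year 4: book value $70,448.
End of year 5: book value $59,136.
End of year 6: book value $47,824.
End of year 7: book value $36,512.
Accumulated through year 7 = $115,696 − $36,512 = $79,184.

$79,184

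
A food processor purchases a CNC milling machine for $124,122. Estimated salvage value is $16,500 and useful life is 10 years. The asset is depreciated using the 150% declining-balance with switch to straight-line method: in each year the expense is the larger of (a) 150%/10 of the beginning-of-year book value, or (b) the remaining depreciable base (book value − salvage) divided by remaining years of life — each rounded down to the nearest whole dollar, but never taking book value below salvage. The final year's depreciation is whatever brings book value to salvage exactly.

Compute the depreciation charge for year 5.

$9,719

Depreciable base = $124,122 − $16,500 = $107,622.
Year 1: DB = ⌊$124,122 × 150%/10⌋ = $18,618; SL = ⌊$107,622/10⌋ = $10,762 → take DB $18,618. Book value $105,504.
Year 2: DB = ⌊$105,504 × 150%/10⌋ = $15,825; SL = ⌊$89,004/9⌋ = $9,889 → take DB $15,825. Book value $89,679.
Year 3: DB = ⌊$89,679 × 150%/10⌋ = $13,451; SL = ⌊$73,179/8⌋ = $9,147 → take DB $13,451. Book value $76,228.
Year 4: DB = ⌊$76,228 × 150%/10⌋ = $11,434; SL = ⌊$59,728/7⌋ = $8,532 → take DB $11,434. Book value $64,794.
Year 5: DB = ⌊$64,794 × 150%/10⌋ = $9,719; SL = ⌊$48,294/6⌋ = $8,049 → take DB $9,719. Book value $55,075.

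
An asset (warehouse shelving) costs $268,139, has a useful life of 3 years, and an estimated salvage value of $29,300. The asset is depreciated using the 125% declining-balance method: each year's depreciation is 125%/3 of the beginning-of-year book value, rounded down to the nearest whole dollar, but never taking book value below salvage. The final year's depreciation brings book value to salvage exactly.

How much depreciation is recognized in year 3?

$61,943

Depreciable base = $268,139 − $29,300 = $238,839.
Year 1: ⌊$268,139 × 125%/3⌋ = $111,724. Book value $156,415.
Year 2: ⌊$156,415 × 125%/3⌋ = $65,172. Book value $91,243.
Year 3 (final): $91,243 − $29,300 = $61,943. Book value $29,300.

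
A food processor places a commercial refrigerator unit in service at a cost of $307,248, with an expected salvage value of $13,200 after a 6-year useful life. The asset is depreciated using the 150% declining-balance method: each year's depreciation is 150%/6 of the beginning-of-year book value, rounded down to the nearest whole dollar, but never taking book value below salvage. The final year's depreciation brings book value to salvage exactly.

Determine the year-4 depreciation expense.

Depreciable base = $307,248 − $13,200 = $294,048.
Year 1: ⌊$307,248 × 150%/6⌋ = $76,812. Book value $230,436.
Year 2: ⌊$230,436 × 150%/6⌋ = $57,609. Book value $172,827.
Year 3: ⌊$172,827 × 150%/6⌋ = $43,206. Book value $129,621.
Year 4: ⌊$129,621 × 150%/6⌋ = $32,405. Book value $97,216.

$32,405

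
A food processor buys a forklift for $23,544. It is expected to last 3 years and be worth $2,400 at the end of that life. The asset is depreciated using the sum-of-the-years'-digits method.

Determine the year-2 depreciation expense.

$7,048

Depreciable base = $23,544 − $2,400 = $21,144.
Sum of the years' digits = 3+2+1 = 6.
Year 1: $21,144 × 3/6 = $10,572. Book value $12,972.
Year 2: $21,144 × 2/6 = $7,048. Book value $5,924.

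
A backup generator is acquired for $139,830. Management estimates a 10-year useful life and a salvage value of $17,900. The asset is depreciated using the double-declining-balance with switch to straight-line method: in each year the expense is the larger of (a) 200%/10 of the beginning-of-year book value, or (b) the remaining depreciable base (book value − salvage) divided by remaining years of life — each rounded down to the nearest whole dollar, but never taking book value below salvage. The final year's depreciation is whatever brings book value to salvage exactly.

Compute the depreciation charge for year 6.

Depreciable base = $139,830 − $17,900 = $121,930.
Year 1: DB = ⌊$139,830 × 200%/10⌋ = $27,966; SL = ⌊$121,930/10⌋ = $12,193 → take DB $27,966. Book value $111,864.
Year 2: DB = ⌊$111,864 × 200%/10⌋ = $22,372; SL = ⌊$93,964/9⌋ = $10,440 → take DB $22,372. Book value $89,492.
Year 3: DB = ⌊$89,492 × 200%/10⌋ = $17,898; SL = ⌊$71,592/8⌋ = $8,949 → take DB $17,898. Book value $71,594.
Year 4: DB = ⌊$71,594 × 200%/10⌋ = $14,318; SL = ⌊$53,694/7⌋ = $7,670 → take DB $14,318. Book value $57,276.
Year 5: DB = ⌊$57,276 × 200%/10⌋ = $11,455; SL = ⌊$39,376/6⌋ = $6,562 → take DB $11,455. Book value $45,821.
Year 6: DB = ⌊$45,821 × 200%/10⌋ = $9,164; SL = ⌊$27,921/5⌋ = $5,584 → take DB $9,164. Book value $36,657.

$9,164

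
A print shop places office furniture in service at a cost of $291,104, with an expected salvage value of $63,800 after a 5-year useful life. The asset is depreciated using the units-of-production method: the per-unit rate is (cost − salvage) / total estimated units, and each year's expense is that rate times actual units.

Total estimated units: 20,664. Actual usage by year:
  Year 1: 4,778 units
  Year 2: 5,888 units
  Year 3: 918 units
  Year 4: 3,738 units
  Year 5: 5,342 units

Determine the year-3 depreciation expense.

$10,098

Depreciable base = $291,104 − $63,800 = $227,304.
Rate = $227,304 / 20,664 units = $11 per unit.
Year 1: 4,778 × $11 = $52,558. Book value $238,546.
Year 2: 5,888 × $11 = $64,768. Book value $173,778.
Year 3: 918 × $11 = $10,098. Book value $163,680.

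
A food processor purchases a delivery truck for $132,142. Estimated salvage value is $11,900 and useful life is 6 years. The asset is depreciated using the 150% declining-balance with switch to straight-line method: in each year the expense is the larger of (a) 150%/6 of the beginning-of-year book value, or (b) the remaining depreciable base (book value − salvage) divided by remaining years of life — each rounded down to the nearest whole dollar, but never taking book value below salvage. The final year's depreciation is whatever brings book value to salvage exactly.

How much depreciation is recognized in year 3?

Depreciable base = $132,142 − $11,900 = $120,242.
Year 1: DB = ⌊$132,142 × 150%/6⌋ = $33,035; SL = ⌊$120,242/6⌋ = $20,040 → take DB $33,035. Book value $99,107.
Year 2: DB = ⌊$99,107 × 150%/6⌋ = $24,776; SL = ⌊$87,207/5⌋ = $17,441 → take DB $24,776. Book value $74,331.
Year 3: DB = ⌊$74,331 × 150%/6⌋ = $18,582; SL = ⌊$62,431/4⌋ = $15,607 → take DB $18,582. Book value $55,749.

$18,582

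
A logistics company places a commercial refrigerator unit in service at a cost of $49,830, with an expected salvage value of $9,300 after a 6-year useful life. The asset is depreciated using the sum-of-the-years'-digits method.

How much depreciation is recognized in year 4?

$5,790

Depreciable base = $49,830 − $9,300 = $40,530.
Sum of the years' digits = 6+5+4+3+2+1 = 21.
Year 1: $40,530 × 6/21 = $11,580. Book value $38,250.
Year 2: $40,530 × 5/21 = $9,650. Book value $28,600.
Year 3: $40,530 × 4/21 = $7,720. Book value $20,880.
Year 4: $40,530 × 3/21 = $5,790. Book value $15,090.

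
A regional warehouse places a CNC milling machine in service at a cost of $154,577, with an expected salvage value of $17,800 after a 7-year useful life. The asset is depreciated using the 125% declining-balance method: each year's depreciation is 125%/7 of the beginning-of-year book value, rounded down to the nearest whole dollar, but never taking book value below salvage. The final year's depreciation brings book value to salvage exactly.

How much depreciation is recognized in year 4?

$15,299

Depreciable base = $154,577 − $17,800 = $136,777.
Year 1: ⌊$154,577 × 125%/7⌋ = $27,603. Book value $126,974.
Year 2: ⌊$126,974 × 125%/7⌋ = $22,673. Book value $104,301.
Year 3: ⌊$104,301 × 125%/7⌋ = $18,625. Book value $85,676.
Year 4: ⌊$85,676 × 125%/7⌋ = $15,299. Book value $70,377.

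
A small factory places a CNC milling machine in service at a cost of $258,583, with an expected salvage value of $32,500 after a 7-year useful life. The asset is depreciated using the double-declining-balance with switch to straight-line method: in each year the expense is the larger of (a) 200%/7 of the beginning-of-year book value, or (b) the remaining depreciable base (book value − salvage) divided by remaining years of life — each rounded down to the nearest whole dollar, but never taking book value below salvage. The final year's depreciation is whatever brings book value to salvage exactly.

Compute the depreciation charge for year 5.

Depreciable base = $258,583 − $32,500 = $226,083.
Year 1: DB = ⌊$258,583 × 200%/7⌋ = $73,880; SL = ⌊$226,083/7⌋ = $32,297 → take DB $73,880. Book value $184,703.
Year 2: DB = ⌊$184,703 × 200%/7⌋ = $52,772; SL = ⌊$152,203/6⌋ = $25,367 → take DB $52,772. Book value $131,931.
Year 3: DB = ⌊$131,931 × 200%/7⌋ = $37,694; SL = ⌊$99,431/5⌋ = $19,886 → take DB $37,694. Book value $94,237.
Year 4: DB = ⌊$94,237 × 200%/7⌋ = $26,924; SL = ⌊$61,737/4⌋ = $15,434 → take DB $26,924. Book value $67,313.
Year 5: DB = ⌊$67,313 × 200%/7⌋ = $19,232; SL = ⌊$34,813/3⌋ = $11,604 → take DB $19,232. Book value $48,081.

$19,232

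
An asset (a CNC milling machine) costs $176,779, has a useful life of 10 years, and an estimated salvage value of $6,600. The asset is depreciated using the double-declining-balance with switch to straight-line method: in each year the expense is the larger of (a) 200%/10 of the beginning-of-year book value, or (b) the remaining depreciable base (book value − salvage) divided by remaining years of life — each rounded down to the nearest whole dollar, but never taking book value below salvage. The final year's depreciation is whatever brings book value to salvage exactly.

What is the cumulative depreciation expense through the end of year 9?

Depreciable base = $176,779 − $6,600 = $170,179.
Year 1: DB = ⌊$176,779 × 200%/10⌋ = $35,355; SL = ⌊$170,179/10⌋ = $17,017 → take DB $35,355. Book value $141,424.
Year 2: DB = ⌊$141,424 × 200%/10⌋ = $28,284; SL = ⌊$134,824/9⌋ = $14,980 → take DB $28,284. Book value $113,140.
Year 3: DB = ⌊$113,140 × 200%/10⌋ = $22,628; SL = ⌊$106,540/8⌋ = $13,317 → take DB $22,628. Book value $90,512.
Year 4: DB = ⌊$90,512 × 200%/10⌋ = $18,102; SL = ⌊$83,912/7⌋ = $11,987 → take DB $18,102. Book value $72,410.
Year 5: DB = ⌊$72,410 × 200%/10⌋ = $14,482; SL = ⌊$65,810/6⌋ = $10,968 → take DB $14,482. Book value $57,928.
Year 6: DB = ⌊$57,928 × 200%/10⌋ = $11,585; SL = ⌊$51,328/5⌋ = $10,265 → take DB $11,585. Book value $46,343.
Year 7: DB = ⌊$46,343 × 200%/10⌋ = $9,268; SL = ⌊$39,743/4⌋ = $9,935 → take SL $9,935. Book value $36,408.
Year 8: DB = ⌊$36,408 × 200%/10⌋ = $7,281; SL = ⌊$29,808/3⌋ = $9,936 → take SL $9,936. Book value $26,472.
Year 9: DB = ⌊$26,472 × 200%/10⌋ = $5,294; SL = ⌊$19,872/2⌋ = $9,936 → take SL $9,936. Book value $16,536.
Accumulated through year 9 = $176,779 − $16,536 = $160,243.

$160,243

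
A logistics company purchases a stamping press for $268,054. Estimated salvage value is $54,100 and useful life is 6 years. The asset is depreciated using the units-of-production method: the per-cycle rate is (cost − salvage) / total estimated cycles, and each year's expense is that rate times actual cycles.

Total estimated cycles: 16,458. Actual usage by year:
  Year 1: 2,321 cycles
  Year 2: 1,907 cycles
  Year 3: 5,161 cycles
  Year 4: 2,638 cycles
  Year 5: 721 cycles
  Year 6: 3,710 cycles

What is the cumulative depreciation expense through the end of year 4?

$156,351

Depreciable base = $268,054 − $54,100 = $213,954.
Rate = $213,954 / 16,458 cycles = $13 per cycle.
Year 1: 2,321 × $13 = $30,173. Book value $237,881.
Year 2: 1,907 × $13 = $24,791. Book value $213,090.
Year 3: 5,161 × $13 = $67,093. Book value $145,997.
Year 4: 2,638 × $13 = $34,294. Book value $111,703.
Accumulated through year 4 = $268,054 − $111,703 = $156,351.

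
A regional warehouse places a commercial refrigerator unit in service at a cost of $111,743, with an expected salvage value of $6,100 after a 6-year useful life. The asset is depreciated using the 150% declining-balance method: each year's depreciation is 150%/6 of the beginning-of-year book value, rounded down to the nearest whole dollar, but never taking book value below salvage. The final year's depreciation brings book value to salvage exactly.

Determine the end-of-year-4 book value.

$35,357

Depreciable base = $111,743 − $6,100 = $105,643.
Year 1: ⌊$111,743 × 150%/6⌋ = $27,935. Book value $83,808.
Year 2: ⌊$83,808 × 150%/6⌋ = $20,952. Book value $62,856.
Year 3: ⌊$62,856 × 150%/6⌋ = $15,714. Book value $47,142.
Year 4: ⌊$47,142 × 150%/6⌋ = $11,785. Book value $35,357.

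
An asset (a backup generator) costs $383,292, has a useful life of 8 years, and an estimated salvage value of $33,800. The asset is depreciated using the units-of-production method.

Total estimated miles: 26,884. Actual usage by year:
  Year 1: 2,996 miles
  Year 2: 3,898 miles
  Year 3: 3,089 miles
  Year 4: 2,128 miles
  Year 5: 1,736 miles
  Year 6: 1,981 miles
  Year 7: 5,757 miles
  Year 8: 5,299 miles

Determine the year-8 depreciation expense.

$68,887

Depreciable base = $383,292 − $33,800 = $349,492.
Rate = $349,492 / 26,884 miles = $13 per mile.
Year 1: 2,996 × $13 = $38,948. Book value $344,344.
Year 2: 3,898 × $13 = $50,674. Book value $293,670.
Year 3: 3,089 × $13 = $40,157. Book value $253,513.
Year 4: 2,128 × $13 = $27,664. Book value $225,849.
Year 5: 1,736 × $13 = $22,568. Book value $203,281.
Year 6: 1,981 × $13 = $25,753. Book value $177,528.
Year 7: 5,757 × $13 = $74,841. Book value $102,687.
Year 8: 5,299 × $13 = $68,887. Book value $33,800.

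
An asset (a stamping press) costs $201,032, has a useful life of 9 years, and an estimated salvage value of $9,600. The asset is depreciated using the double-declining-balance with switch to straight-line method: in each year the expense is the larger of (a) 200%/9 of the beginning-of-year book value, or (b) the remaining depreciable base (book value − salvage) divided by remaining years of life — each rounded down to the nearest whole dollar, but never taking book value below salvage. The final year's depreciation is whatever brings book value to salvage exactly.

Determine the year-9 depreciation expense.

$11,636

Depreciable base = $201,032 − $9,600 = $191,432.
Year 1: DB = ⌊$201,032 × 200%/9⌋ = $44,673; SL = ⌊$191,432/9⌋ = $21,270 → take DB $44,673. Book value $156,359.
Year 2: DB = ⌊$156,359 × 200%/9⌋ = $34,746; SL = ⌊$146,759/8⌋ = $18,344 → take DB $34,746. Book value $121,613.
Year 3: DB = ⌊$121,613 × 200%/9⌋ = $27,025; SL = ⌊$112,013/7⌋ = $16,001 → take DB $27,025. Book value $94,588.
Year 4: DB = ⌊$94,588 × 200%/9⌋ = $21,019; SL = ⌊$84,988/6⌋ = $14,164 → take DB $21,019. Book value $73,569.
Year 5: DB = ⌊$73,569 × 200%/9⌋ = $16,348; SL = ⌊$63,969/5⌋ = $12,793 → take DB $16,348. Book value $57,221.
Year 6: DB = ⌊$57,221 × 200%/9⌋ = $12,715; SL = ⌊$47,621/4⌋ = $11,905 → take DB $12,715. Book value $44,506.
Year 7: DB = ⌊$44,506 × 200%/9⌋ = $9,890; SL = ⌊$34,906/3⌋ = $11,635 → take SL $11,635. Book value $32,871.
Year 8: DB = ⌊$32,871 × 200%/9⌋ = $7,304; SL = ⌊$23,271/2⌋ = $11,635 → take SL $11,635. Book value $21,236.
Year 9 (final): $21,236 − $9,600 = $11,636. Book value $9,600.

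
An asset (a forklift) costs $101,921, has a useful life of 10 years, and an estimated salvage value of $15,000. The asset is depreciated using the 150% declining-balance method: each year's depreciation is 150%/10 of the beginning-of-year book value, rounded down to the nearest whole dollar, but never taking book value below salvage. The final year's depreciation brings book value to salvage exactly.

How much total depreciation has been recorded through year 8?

Depreciable base = $101,921 − $15,000 = $86,921.
Year 1: ⌊$101,921 × 150%/10⌋ = $15,288. Book value $86,633.
Year 2: ⌊$86,633 × 150%/10⌋ = $12,994. Book value $73,639.
Year 3: ⌊$73,639 × 150%/10⌋ = $11,045. Book value $62,594.
Year 4: ⌊$62,594 × 150%/10⌋ = $9,389. Book value $53,205.
Year 5: ⌊$53,205 × 150%/10⌋ = $7,980. Book value $45,225.
Year 6: ⌊$45,225 × 150%/10⌋ = $6,783. Book value $38,442.
Year 7: ⌊$38,442 × 150%/10⌋ = $5,766. Book value $32,676.
Year 8: ⌊$32,676 × 150%/10⌋ = $4,901. Book value $27,775.
Accumulated through year 8 = $101,921 − $27,775 = $74,146.

$74,146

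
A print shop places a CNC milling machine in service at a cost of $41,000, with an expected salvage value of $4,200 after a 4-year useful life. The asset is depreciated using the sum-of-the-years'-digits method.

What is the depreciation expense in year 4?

$3,680

Depreciable base = $41,000 − $4,200 = $36,800.
Sum of the years' digits = 4+3+2+1 = 10.
Year 1: $36,800 × 4/10 = $14,720. Book value $26,280.
Year 2: $36,800 × 3/10 = $11,040. Book value $15,240.
Year 3: $36,800 × 2/10 = $7,360. Book value $7,880.
Year 4: $36,800 × 1/10 = $3,680. Book value $4,200.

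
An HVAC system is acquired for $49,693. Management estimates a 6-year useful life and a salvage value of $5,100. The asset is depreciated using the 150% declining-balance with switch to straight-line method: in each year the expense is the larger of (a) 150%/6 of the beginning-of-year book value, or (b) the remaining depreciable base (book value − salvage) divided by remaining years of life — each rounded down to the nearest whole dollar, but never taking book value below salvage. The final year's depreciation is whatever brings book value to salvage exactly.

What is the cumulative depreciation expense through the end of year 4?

$34,016

Depreciable base = $49,693 − $5,100 = $44,593.
Year 1: DB = ⌊$49,693 × 150%/6⌋ = $12,423; SL = ⌊$44,593/6⌋ = $7,432 → take DB $12,423. Book value $37,270.
Year 2: DB = ⌊$37,270 × 150%/6⌋ = $9,317; SL = ⌊$32,170/5⌋ = $6,434 → take DB $9,317. Book value $27,953.
Year 3: DB = ⌊$27,953 × 150%/6⌋ = $6,988; SL = ⌊$22,853/4⌋ = $5,713 → take DB $6,988. Book value $20,965.
Year 4: DB = ⌊$20,965 × 150%/6⌋ = $5,241; SL = ⌊$15,865/3⌋ = $5,288 → take SL $5,288. Book value $15,677.
Accumulated through year 4 = $49,693 − $15,677 = $34,016.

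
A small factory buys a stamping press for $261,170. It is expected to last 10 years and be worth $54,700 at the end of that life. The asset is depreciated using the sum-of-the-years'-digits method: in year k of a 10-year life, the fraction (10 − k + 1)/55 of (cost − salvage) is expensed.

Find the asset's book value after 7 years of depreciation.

Depreciable base = $261,170 − $54,700 = $206,470.
Sum of the years' digits = 10+9+8+7+6+5+4+3+2+1 = 55.
Year 1: $206,470 × 10/55 = $37,540. Book value $223,630.
Year 2: $206,470 × 9/55 = $33,786. Book value $189,844.
Year 3: $206,470 × 8/55 = $30,032. Book value $159,812.
Year 4: $206,470 × 7/55 = $26,278. Book value $133,534.
Year 5: $206,470 × 6/55 = $22,524. Book value $111,010.
Year 6: $206,470 × 5/55 = $18,770. Book value $92,240.
Year 7: $206,470 × 4/55 = $15,016. Book value $77,224.

$77,224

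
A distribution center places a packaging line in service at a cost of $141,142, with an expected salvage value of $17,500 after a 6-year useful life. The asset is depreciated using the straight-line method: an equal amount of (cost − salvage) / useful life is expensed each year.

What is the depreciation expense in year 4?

Depreciable base = $141,142 − $17,500 = $123,642.
Annual expense = $123,642 / 6 = $20,607.

$20,607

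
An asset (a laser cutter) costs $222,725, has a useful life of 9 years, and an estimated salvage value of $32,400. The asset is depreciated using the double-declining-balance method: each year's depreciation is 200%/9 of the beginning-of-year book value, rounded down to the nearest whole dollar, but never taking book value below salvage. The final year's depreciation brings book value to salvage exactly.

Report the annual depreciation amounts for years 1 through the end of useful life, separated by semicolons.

$49,494; $38,495; $29,941; $23,287; $18,112; $14,088; $10,957; $5,951; $0

Depreciable base = $222,725 − $32,400 = $190,325.
Year 1: ⌊$222,725 × 200%/9⌋ = $49,494. Book value $173,231.
Year 2: ⌊$173,231 × 200%/9⌋ = $38,495. Book value $134,736.
Year 3: ⌊$134,736 × 200%/9⌋ = $29,941. Book value $104,795.
Year 4: ⌊$104,795 × 200%/9⌋ = $23,287. Book value $81,508.
Year 5: ⌊$81,508 × 200%/9⌋ = $18,112. Book value $63,396.
Year 6: ⌊$63,396 × 200%/9⌋ = $14,088. Book value $49,308.
Year 7: ⌊$49,308 × 200%/9⌋ = $10,957. Book value $38,351.
Year 8: ⌊$38,351 × 200%/9⌋ = $8,522, capped at $5,951. Book value $32,400.
Year 9 (final): $32,400 − $32,400 = $0. Book value $32,400.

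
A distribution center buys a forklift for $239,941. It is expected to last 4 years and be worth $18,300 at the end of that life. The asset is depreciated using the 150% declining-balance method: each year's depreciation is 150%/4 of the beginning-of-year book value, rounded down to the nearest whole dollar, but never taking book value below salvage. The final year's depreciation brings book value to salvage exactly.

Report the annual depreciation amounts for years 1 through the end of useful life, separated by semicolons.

$89,977; $56,236; $35,148; $40,280

Depreciable base = $239,941 − $18,300 = $221,641.
Year 1: ⌊$239,941 × 150%/4⌋ = $89,977. Book value $149,964.
Year 2: ⌊$149,964 × 150%/4⌋ = $56,236. Book value $93,728.
Year 3: ⌊$93,728 × 150%/4⌋ = $35,148. Book value $58,580.
Year 4 (final): $58,580 − $18,300 = $40,280. Book value $18,300.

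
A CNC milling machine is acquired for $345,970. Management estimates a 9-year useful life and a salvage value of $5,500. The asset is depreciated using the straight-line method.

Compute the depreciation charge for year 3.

$37,830

Depreciable base = $345,970 − $5,500 = $340,470.
Annual expense = $340,470 / 9 = $37,830.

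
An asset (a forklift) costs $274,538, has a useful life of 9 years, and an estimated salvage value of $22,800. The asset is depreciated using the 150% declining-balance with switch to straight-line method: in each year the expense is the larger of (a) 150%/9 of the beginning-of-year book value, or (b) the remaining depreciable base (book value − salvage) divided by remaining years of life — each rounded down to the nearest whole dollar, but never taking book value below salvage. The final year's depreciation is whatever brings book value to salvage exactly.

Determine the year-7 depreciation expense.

$21,883

Depreciable base = $274,538 − $22,800 = $251,738.
Year 1: DB = ⌊$274,538 × 150%/9⌋ = $45,756; SL = ⌊$251,738/9⌋ = $27,970 → take DB $45,756. Book value $228,782.
Year 2: DB = ⌊$228,782 × 150%/9⌋ = $38,130; SL = ⌊$205,982/8⌋ = $25,747 → take DB $38,130. Book value $190,652.
Year 3: DB = ⌊$190,652 × 150%/9⌋ = $31,775; SL = ⌊$167,852/7⌋ = $23,978 → take DB $31,775. Book value $158,877.
Year 4: DB = ⌊$158,877 × 150%/9⌋ = $26,479; SL = ⌊$136,077/6⌋ = $22,679 → take DB $26,479. Book value $132,398.
Year 5: DB = ⌊$132,398 × 150%/9⌋ = $22,066; SL = ⌊$109,598/5⌋ = $21,919 → take DB $22,066. Book value $110,332.
Year 6: DB = ⌊$110,332 × 150%/9⌋ = $18,388; SL = ⌊$87,532/4⌋ = $21,883 → take SL $21,883. Book value $88,449.
Year 7: DB = ⌊$88,449 × 150%/9⌋ = $14,741; SL = ⌊$65,649/3⌋ = $21,883 → take SL $21,883. Book value $66,566.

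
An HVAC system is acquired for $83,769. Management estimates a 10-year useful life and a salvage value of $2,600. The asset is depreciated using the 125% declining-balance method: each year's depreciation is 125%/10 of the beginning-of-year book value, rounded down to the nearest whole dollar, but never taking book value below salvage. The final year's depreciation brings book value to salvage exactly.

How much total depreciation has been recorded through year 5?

$40,802

Depreciable base = $83,769 − $2,600 = $81,169.
Year 1: ⌊$83,769 × 125%/10⌋ = $10,471. Book value $73,298.
Year 2: ⌊$73,298 × 125%/10⌋ = $9,162. Book value $64,136.
Year 3: ⌊$64,136 × 125%/10⌋ = $8,017. Book value $56,119.
Year 4: ⌊$56,119 × 125%/10⌋ = $7,014. Book value $49,105.
Year 5: ⌊$49,105 × 125%/10⌋ = $6,138. Book value $42,967.
Accumulated through year 5 = $83,769 − $42,967 = $40,802.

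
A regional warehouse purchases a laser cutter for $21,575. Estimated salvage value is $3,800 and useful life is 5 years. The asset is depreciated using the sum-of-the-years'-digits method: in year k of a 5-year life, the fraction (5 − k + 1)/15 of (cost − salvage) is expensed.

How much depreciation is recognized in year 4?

$2,370

Depreciable base = $21,575 − $3,800 = $17,775.
Sum of the years' digits = 5+4+3+2+1 = 15.
Year 1: $17,775 × 5/15 = $5,925. Book value $15,650.
Year 2: $17,775 × 4/15 = $4,740. Book value $10,910.
Year 3: $17,775 × 3/15 = $3,555. Book value $7,355.
Year 4: $17,775 × 2/15 = $2,370. Book value $4,985.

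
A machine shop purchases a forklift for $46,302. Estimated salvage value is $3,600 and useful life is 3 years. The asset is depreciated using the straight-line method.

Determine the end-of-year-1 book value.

Depreciable base = $46,302 − $3,600 = $42,702.
Annual expense = $42,702 / 3 = $14,234.
End of year 1: book value $32,068.

$32,068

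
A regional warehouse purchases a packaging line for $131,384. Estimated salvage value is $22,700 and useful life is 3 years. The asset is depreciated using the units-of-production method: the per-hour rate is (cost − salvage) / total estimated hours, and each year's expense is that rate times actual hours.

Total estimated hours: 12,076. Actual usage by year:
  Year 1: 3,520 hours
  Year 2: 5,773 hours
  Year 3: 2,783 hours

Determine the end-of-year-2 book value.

Depreciable base = $131,384 − $22,700 = $108,684.
Rate = $108,684 / 12,076 hours = $9 per hour.
Year 1: 3,520 × $9 = $31,680. Book value $99,704.
Year 2: 5,773 × $9 = $51,957. Book value $47,747.

$47,747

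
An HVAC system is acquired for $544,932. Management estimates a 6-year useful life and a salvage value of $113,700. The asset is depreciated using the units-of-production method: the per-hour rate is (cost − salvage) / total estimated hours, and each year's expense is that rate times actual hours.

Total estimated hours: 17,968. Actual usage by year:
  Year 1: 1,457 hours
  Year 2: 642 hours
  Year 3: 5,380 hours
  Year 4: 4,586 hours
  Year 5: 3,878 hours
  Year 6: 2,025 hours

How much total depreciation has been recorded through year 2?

$50,376

Depreciable base = $544,932 − $113,700 = $431,232.
Rate = $431,232 / 17,968 hours = $24 per hour.
Year 1: 1,457 × $24 = $34,968. Book value $509,964.
Year 2: 642 × $24 = $15,408. Book value $494,556.
Accumulated through year 2 = $544,932 − $494,556 = $50,376.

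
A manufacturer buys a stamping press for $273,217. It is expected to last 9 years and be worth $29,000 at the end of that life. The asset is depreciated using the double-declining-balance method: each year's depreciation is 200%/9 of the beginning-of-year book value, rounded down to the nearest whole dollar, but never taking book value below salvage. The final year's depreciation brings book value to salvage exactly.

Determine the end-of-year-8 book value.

Depreciable base = $273,217 − $29,000 = $244,217.
Year 1: ⌊$273,217 × 200%/9⌋ = $60,714. Book value $212,503.
Year 2: ⌊$212,503 × 200%/9⌋ = $47,222. Book value $165,281.
Year 3: ⌊$165,281 × 200%/9⌋ = $36,729. Book value $128,552.
Year 4: ⌊$128,552 × 200%/9⌋ = $28,567. Book value $99,985.
Year 5: ⌊$99,985 × 200%/9⌋ = $22,218. Book value $77,767.
Year 6: ⌊$77,767 × 200%/9⌋ = $17,281. Book value $60,486.
Year 7: ⌊$60,486 × 200%/9⌋ = $13,441. Book value $47,045.
Year 8: ⌊$47,045 × 200%/9⌋ = $10,454. Book value $36,591.

$36,591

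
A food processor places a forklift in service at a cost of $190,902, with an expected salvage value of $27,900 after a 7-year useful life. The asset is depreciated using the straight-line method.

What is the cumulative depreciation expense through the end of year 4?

$93,144

Depreciable base = $190,902 − $27,900 = $163,002.
Annual expense = $163,002 / 7 = $23,286.
End of year 1: book value $167,616.
End of year 2: book value $144,330.
End of year 3: book value $121,044.
End of year 4: book value $97,758.
Accumulated through year 4 = $190,902 − $97,758 = $93,144.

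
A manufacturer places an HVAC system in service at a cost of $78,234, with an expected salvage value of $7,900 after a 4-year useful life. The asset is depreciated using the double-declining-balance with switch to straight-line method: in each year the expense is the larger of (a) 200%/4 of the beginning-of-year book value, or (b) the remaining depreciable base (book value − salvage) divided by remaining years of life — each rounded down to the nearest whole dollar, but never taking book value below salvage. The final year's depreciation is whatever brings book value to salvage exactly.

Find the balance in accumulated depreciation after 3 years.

$68,454

Depreciable base = $78,234 − $7,900 = $70,334.
Year 1: DB = ⌊$78,234 × 200%/4⌋ = $39,117; SL = ⌊$70,334/4⌋ = $17,583 → take DB $39,117. Book value $39,117.
Year 2: DB = ⌊$39,117 × 200%/4⌋ = $19,558; SL = ⌊$31,217/3⌋ = $10,405 → take DB $19,558. Book value $19,559.
Year 3: DB = ⌊$19,559 × 200%/4⌋ = $9,779; SL = ⌊$11,659/2⌋ = $5,829 → take DB $9,779. Book value $9,780.
Accumulated through year 3 = $78,234 − $9,780 = $68,454.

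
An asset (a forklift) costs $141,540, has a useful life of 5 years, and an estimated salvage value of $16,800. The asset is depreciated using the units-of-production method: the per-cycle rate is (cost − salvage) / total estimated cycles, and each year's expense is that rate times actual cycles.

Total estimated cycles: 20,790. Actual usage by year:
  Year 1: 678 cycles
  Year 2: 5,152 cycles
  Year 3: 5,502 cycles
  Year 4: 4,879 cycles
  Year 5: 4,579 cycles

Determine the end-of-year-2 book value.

Depreciable base = $141,540 − $16,800 = $124,740.
Rate = $124,740 / 20,790 cycles = $6 per cycle.
Year 1: 678 × $6 = $4,068. Book value $137,472.
Year 2: 5,152 × $6 = $30,912. Book value $106,560.

$106,560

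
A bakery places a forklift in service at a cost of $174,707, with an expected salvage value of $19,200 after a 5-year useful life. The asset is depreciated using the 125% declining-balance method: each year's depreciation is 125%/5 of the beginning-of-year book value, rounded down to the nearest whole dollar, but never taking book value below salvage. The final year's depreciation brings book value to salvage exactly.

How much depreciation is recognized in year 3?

$24,568

Depreciable base = $174,707 − $19,200 = $155,507.
Year 1: ⌊$174,707 × 125%/5⌋ = $43,676. Book value $131,031.
Year 2: ⌊$131,031 × 125%/5⌋ = $32,757. Book value $98,274.
Year 3: ⌊$98,274 × 125%/5⌋ = $24,568. Book value $73,706.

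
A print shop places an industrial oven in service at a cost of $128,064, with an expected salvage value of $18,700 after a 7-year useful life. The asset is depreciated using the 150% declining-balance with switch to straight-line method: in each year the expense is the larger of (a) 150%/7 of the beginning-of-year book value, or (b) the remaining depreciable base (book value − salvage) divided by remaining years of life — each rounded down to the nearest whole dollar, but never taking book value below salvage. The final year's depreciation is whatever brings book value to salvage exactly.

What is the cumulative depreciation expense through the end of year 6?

Depreciable base = $128,064 − $18,700 = $109,364.
Year 1: DB = ⌊$128,064 × 150%/7⌋ = $27,442; SL = ⌊$109,364/7⌋ = $15,623 → take DB $27,442. Book value $100,622.
Year 2: DB = ⌊$100,622 × 150%/7⌋ = $21,561; SL = ⌊$81,922/6⌋ = $13,653 → take DB $21,561. Book value $79,061.
Year 3: DB = ⌊$79,061 × 150%/7⌋ = $16,941; SL = ⌊$60,361/5⌋ = $12,072 → take DB $16,941. Book value $62,120.
Year 4: DB = ⌊$62,120 × 150%/7⌋ = $13,311; SL = ⌊$43,420/4⌋ = $10,855 → take DB $13,311. Book value $48,809.
Year 5: DB = ⌊$48,809 × 150%/7⌋ = $10,459; SL = ⌊$30,109/3⌋ = $10,036 → take DB $10,459. Book value $38,350.
Year 6: DB = ⌊$38,350 × 150%/7⌋ = $8,217; SL = ⌊$19,650/2⌋ = $9,825 → take SL $9,825. Book value $28,525.
Accumulated through year 6 = $128,064 − $28,525 = $99,539.

$99,539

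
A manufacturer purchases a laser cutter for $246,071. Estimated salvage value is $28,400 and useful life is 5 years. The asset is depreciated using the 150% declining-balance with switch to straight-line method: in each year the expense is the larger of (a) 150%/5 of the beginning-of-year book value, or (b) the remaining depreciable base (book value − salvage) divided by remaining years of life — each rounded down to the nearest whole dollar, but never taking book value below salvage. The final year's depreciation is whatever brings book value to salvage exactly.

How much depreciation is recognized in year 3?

Depreciable base = $246,071 − $28,400 = $217,671.
Year 1: DB = ⌊$246,071 × 150%/5⌋ = $73,821; SL = ⌊$217,671/5⌋ = $43,534 → take DB $73,821. Book value $172,250.
Year 2: DB = ⌊$172,250 × 150%/5⌋ = $51,675; SL = ⌊$143,850/4⌋ = $35,962 → take DB $51,675. Book value $120,575.
Year 3: DB = ⌊$120,575 × 150%/5⌋ = $36,172; SL = ⌊$92,175/3⌋ = $30,725 → take DB $36,172. Book value $84,403.

$36,172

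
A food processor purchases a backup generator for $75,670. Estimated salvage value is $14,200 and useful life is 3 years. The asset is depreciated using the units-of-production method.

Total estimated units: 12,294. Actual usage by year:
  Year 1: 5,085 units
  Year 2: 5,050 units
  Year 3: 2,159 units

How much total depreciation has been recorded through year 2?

Depreciable base = $75,670 − $14,200 = $61,470.
Rate = $61,470 / 12,294 units = $5 per unit.
Year 1: 5,085 × $5 = $25,425. Book value $50,245.
Year 2: 5,050 × $5 = $25,250. Book value $24,995.
Accumulated through year 2 = $75,670 − $24,995 = $50,675.

$50,675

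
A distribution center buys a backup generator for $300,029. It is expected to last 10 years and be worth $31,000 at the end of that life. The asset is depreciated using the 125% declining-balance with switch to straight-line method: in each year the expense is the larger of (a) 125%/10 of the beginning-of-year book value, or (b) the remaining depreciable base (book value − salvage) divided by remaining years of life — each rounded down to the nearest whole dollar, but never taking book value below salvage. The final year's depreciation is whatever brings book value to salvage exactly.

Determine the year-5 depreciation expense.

Depreciable base = $300,029 − $31,000 = $269,029.
Year 1: DB = ⌊$300,029 × 125%/10⌋ = $37,503; SL = ⌊$269,029/10⌋ = $26,902 → take DB $37,503. Book value $262,526.
Year 2: DB = ⌊$262,526 × 125%/10⌋ = $32,815; SL = ⌊$231,526/9⌋ = $25,725 → take DB $32,815. Book value $229,711.
Year 3: DB = ⌊$229,711 × 125%/10⌋ = $28,713; SL = ⌊$198,711/8⌋ = $24,838 → take DB $28,713. Book value $200,998.
Year 4: DB = ⌊$200,998 × 125%/10⌋ = $25,124; SL = ⌊$169,998/7⌋ = $24,285 → take DB $25,124. Book value $175,874.
Year 5: DB = ⌊$175,874 × 125%/10⌋ = $21,984; SL = ⌊$144,874/6⌋ = $24,145 → take SL $24,145. Book value $151,729.

$24,145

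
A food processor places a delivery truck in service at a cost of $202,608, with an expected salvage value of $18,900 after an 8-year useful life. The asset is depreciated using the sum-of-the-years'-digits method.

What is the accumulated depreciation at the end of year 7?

Depreciable base = $202,608 − $18,900 = $183,708.
Sum of the years' digits = 8+7+6+5+4+3+2+1 = 36.
Year 1: $183,708 × 8/36 = $40,824. Book value $161,784.
Year 2: $183,708 × 7/36 = $35,721. Book value $126,063.
Year 3: $183,708 × 6/36 = $30,618. Book value $95,445.
Year 4: $183,708 × 5/36 = $25,515. Book value $69,930.
Year 5: $183,708 × 4/36 = $20,412. Book value $49,518.
Year 6: $183,708 × 3/36 = $15,309. Book value $34,209.
Year 7: $183,708 × 2/36 = $10,206. Book value $24,003.
Accumulated through year 7 = $202,608 − $24,003 = $178,605.

$178,605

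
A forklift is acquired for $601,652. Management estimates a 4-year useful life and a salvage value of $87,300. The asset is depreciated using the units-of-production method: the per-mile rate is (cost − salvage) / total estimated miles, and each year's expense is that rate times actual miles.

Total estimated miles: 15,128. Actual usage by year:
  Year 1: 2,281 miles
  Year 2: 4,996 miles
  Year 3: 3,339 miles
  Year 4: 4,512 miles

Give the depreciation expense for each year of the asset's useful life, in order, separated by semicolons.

Depreciable base = $601,652 − $87,300 = $514,352.
Rate = $514,352 / 15,128 miles = $34 per mile.
Year 1: 2,281 × $34 = $77,554. Book value $524,098.
Year 2: 4,996 × $34 = $169,864. Book value $354,234.
Year 3: 3,339 × $34 = $113,526. Book value $240,708.
Year 4: 4,512 × $34 = $153,408. Book value $87,300.

$77,554; $169,864; $113,526; $153,408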